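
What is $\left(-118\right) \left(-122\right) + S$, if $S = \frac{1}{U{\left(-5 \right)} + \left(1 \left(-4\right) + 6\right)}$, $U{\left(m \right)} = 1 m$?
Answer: $\frac{43187}{3} \approx 14396.0$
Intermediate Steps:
$U{\left(m \right)} = m$
$S = - \frac{1}{3}$ ($S = \frac{1}{-5 + \left(1 \left(-4\right) + 6\right)} = \frac{1}{-5 + \left(-4 + 6\right)} = \frac{1}{-5 + 2} = \frac{1}{-3} = - \frac{1}{3} \approx -0.33333$)
$\left(-118\right) \left(-122\right) + S = \left(-118\right) \left(-122\right) - \frac{1}{3} = 14396 - \frac{1}{3} = \frac{43187}{3}$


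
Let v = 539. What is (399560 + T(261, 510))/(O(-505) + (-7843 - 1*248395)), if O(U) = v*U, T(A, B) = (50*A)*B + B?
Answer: -7055570/528433 ≈ -13.352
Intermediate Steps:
T(A, B) = B + 50*A*B (T(A, B) = 50*A*B + B = B + 50*A*B)
O(U) = 539*U
(399560 + T(261, 510))/(O(-505) + (-7843 - 1*248395)) = (399560 + 510*(1 + 50*261))/(539*(-505) + (-7843 - 1*248395)) = (399560 + 510*(1 + 13050))/(-272195 + (-7843 - 248395)) = (399560 + 510*13051)/(-272195 - 256238) = (399560 + 6656010)/(-528433) = 7055570*(-1/528433) = -7055570/528433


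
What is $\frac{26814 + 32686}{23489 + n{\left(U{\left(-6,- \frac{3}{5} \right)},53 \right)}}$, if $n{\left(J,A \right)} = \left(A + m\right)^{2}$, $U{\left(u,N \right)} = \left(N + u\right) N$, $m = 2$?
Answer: $\frac{29750}{13257} \approx 2.2441$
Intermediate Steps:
$U{\left(u,N \right)} = N \left(N + u\right)$
$n{\left(J,A \right)} = \left(2 + A\right)^{2}$ ($n{\left(J,A \right)} = \left(A + 2\right)^{2} = \left(2 + A\right)^{2}$)
$\frac{26814 + 32686}{23489 + n{\left(U{\left(-6,- \frac{3}{5} \right)},53 \right)}} = \frac{26814 + 32686}{23489 + \left(2 + 53\right)^{2}} = \frac{59500}{23489 + 55^{2}} = \frac{59500}{23489 + 3025} = \frac{59500}{26514} = 59500 \cdot \frac{1}{26514} = \frac{29750}{13257}$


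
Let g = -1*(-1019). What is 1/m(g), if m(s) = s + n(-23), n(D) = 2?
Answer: 1/1021 ≈ 0.00097943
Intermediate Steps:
g = 1019
m(s) = 2 + s (m(s) = s + 2 = 2 + s)
1/m(g) = 1/(2 + 1019) = 1/1021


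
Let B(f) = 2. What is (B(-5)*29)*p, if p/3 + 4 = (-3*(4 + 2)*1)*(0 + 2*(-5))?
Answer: 30624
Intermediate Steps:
p = 528 (p = -12 + 3*((-3*(4 + 2)*1)*(0 + 2*(-5))) = -12 + 3*((-3*6*1)*(0 - 10)) = -12 + 3*(-18*1*(-10)) = -12 + 3*(-18*(-10)) = -12 + 3*180 = -12 + 540 = 528)
(B(-5)*29)*p = (2*29)*528 = 58*528 = 30624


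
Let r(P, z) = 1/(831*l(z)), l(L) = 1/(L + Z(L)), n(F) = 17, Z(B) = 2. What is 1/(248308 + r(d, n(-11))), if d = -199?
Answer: 831/206343967 ≈ 4.0273e-6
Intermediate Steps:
l(L) = 1/(2 + L) (l(L) = 1/(L + 2) = 1/(2 + L))
r(P, z) = 2/831 + z/831 (r(P, z) = 1/(831*(1/(2 + z))) = (2 + z)/831 = 2/831 + z/831)
1/(248308 + r(d, n(-11))) = 1/(248308 + (2/831 + (1/831)*17)) = 1/(248308 + (2/831 + 17/831)) = 1/(248308 + 19/831) = 1/(206343967/831) = 831/206343967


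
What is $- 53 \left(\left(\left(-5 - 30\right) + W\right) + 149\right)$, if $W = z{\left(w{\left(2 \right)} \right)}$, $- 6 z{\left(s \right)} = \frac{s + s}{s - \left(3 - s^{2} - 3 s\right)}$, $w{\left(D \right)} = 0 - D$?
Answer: $- \frac{126776}{21} \approx -6037.0$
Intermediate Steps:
$w{\left(D \right)} = - D$
$z{\left(s \right)} = - \frac{s}{3 \left(-3 + s^{2} + 4 s\right)}$ ($z{\left(s \right)} = - \frac{\left(s + s\right) \frac{1}{s - \left(3 - s^{2} - 3 s\right)}}{6} = - \frac{2 s \frac{1}{s + \left(-3 + s^{2} + 3 s\right)}}{6} = - \frac{2 s \frac{1}{-3 + s^{2} + 4 s}}{6} = - \frac{s}{3 \left(-3 + s^{2} + 4 s\right)}$)
$W = - \frac{2}{21}$ ($W = - \frac{\left(-1\right) 2}{-9 + 3 \left(\left(-1\right) 2\right)^{2} + 12 \left(\left(-1\right) 2\right)} = \left(-1\right) \left(-2\right) \frac{1}{-9 + 3 \left(-2\right)^{2} + 12 \left(-2\right)} = \left(-1\right) \left(-2\right) \frac{1}{-9 + 3 \cdot 4 - 24} = \left(-1\right) \left(-2\right) \frac{1}{-9 + 12 - 24} = \left(-1\right) \left(-2\right) \frac{1}{-21} = \left(-1\right) \left(-2\right) \left(- \frac{1}{21}\right) = - \frac{2}{21} \approx -0.095238$)
$- 53 \left(\left(\left(-5 - 30\right) + W\right) + 149\right) = - 53 \left(\left(\left(-5 - 30\right) - \frac{2}{21}\right) + 149\right) = - 53 \left(\left(-35 - \frac{2}{21}\right) + 149\right) = - 53 \left(- \frac{737}{21} + 149\right) = \left(-53\right) \frac{2392}{21} = - \frac{126776}{21}$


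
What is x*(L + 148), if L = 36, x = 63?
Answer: 11592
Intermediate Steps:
x*(L + 148) = 63*(36 + 148) = 63*184 = 11592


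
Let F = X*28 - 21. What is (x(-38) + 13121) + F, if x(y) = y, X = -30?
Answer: 12222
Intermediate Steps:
F = -861 (F = -30*28 - 21 = -840 - 21 = -861)
(x(-38) + 13121) + F = (-38 + 13121) - 861 = 13083 - 861 = 12222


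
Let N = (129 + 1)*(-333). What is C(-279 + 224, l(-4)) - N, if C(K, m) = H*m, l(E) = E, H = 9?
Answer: 43254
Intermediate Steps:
N = -43290 (N = 130*(-333) = -43290)
C(K, m) = 9*m
C(-279 + 224, l(-4)) - N = 9*(-4) - 1*(-43290) = -36 + 43290 = 43254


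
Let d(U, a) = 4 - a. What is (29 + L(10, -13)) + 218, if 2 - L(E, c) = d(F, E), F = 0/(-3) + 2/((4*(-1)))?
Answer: 255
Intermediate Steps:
F = -1/2 (F = 0*(-1/3) + 2/(-4) = 0 + 2*(-1/4) = 0 - 1/2 = -1/2 ≈ -0.50000)
L(E, c) = -2 + E (L(E, c) = 2 - (4 - E) = 2 + (-4 + E) = -2 + E)
(29 + L(10, -13)) + 218 = (29 + (-2 + 10)) + 218 = (29 + 8) + 218 = 37 + 218 = 255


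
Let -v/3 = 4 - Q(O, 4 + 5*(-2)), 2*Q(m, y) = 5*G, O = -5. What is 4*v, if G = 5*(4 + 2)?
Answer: 852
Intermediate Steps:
G = 30 (G = 5*6 = 30)
Q(m, y) = 75 (Q(m, y) = (5*30)/2 = (1/2)*150 = 75)
v = 213 (v = -3*(4 - 1*75) = -3*(4 - 75) = -3*(-71) = 213)
4*v = 4*213 = 852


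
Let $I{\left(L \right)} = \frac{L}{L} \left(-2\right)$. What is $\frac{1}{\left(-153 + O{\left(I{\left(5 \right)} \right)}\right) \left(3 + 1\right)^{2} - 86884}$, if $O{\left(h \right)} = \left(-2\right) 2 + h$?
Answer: $- \frac{1}{89428} \approx -1.1182 \cdot 10^{-5}$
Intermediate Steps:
$I{\left(L \right)} = -2$ ($I{\left(L \right)} = 1 \left(-2\right) = -2$)
$O{\left(h \right)} = -4 + h$
$\frac{1}{\left(-153 + O{\left(I{\left(5 \right)} \right)}\right) \left(3 + 1\right)^{2} - 86884} = \frac{1}{\left(-153 - 6\right) \left(3 + 1\right)^{2} - 86884} = \frac{1}{\left(-153 - 6\right) 4^{2} - 86884} = \frac{1}{\left(-159\right) 16 - 86884} = \frac{1}{-2544 - 86884} = \frac{1}{-89428} = - \frac{1}{89428}$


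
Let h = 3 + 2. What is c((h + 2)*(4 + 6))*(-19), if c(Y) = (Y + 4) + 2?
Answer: -1444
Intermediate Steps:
h = 5
c(Y) = 6 + Y (c(Y) = (4 + Y) + 2 = 6 + Y)
c((h + 2)*(4 + 6))*(-19) = (6 + (5 + 2)*(4 + 6))*(-19) = (6 + 7*10)*(-19) = (6 + 70)*(-19) = 76*(-19) = -1444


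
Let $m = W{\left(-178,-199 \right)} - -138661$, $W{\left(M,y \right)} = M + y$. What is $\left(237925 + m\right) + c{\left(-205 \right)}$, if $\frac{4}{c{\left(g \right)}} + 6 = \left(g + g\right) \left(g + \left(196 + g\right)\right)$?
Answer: $\frac{16503160205}{43867} \approx 3.7621 \cdot 10^{5}$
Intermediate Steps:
$c{\left(g \right)} = \frac{4}{-6 + 2 g \left(196 + 2 g\right)}$ ($c{\left(g \right)} = \frac{4}{-6 + \left(g + g\right) \left(g + \left(196 + g\right)\right)} = \frac{4}{-6 + 2 g \left(196 + 2 g\right)}$)
$m = 138284$ ($m = \left(-178 - 199\right) - -138661 = -377 + 138661 = 138284$)
$\left(237925 + m\right) + c{\left(-205 \right)} = \left(237925 + 138284\right) + \frac{2}{-3 + 2 \left(-205\right)^{2} + 196 \left(-205\right)} = 376209 + \frac{2}{-3 + 2 \cdot 42025 - 40180} = 376209 + \frac{2}{-3 + 84050 - 40180} = 376209 + \frac{2}{43867} = \frac{16503160205}{43867}$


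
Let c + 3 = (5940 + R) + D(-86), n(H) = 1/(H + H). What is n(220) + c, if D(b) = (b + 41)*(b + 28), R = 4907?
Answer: 5919761/440 ≈ 13454.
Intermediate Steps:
n(H) = 1/(2*H)
D(b) = (28 + b)*(41 + b) (D(b) = (41 + b)*(28 + b) = (28 + b)*(41 + b))
c = 13454 (c = -3 + ((5940 + 4907) + (1148 + (-86)² + 69*(-86))) = -3 + (10847 + (1148 + 7396 - 5934)) = -3 + (10847 + 2610) = -3 + 13457 = 13454)
n(220) + c = (½)/220 + 13454 = (½)*(1/220) + 13454 = 1/440 + 13454 = 5919761/440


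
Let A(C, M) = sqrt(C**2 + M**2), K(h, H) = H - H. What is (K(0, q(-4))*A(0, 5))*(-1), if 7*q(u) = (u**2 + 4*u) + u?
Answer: 0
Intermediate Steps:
q(u) = u**2/7 + 5*u/7 (q(u) = ((u**2 + 4*u) + u)/7 = (u**2 + 5*u)/7 = u**2/7 + 5*u/7)
K(h, H) = 0
(K(0, q(-4))*A(0, 5))*(-1) = (0*sqrt(0**2 + 5**2))*(-1) = (0*sqrt(0 + 25))*(-1) = (0*sqrt(25))*(-1) = (0*5)*(-1) = 0*(-1) = 0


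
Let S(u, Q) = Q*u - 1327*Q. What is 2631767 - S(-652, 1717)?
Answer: 6029710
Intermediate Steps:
S(u, Q) = -1327*Q + Q*u
2631767 - S(-652, 1717) = 2631767 - 1717*(-1327 - 652) = 2631767 - 1717*(-1979) = 2631767 - 1*(-3397943) = 2631767 + 3397943 = 6029710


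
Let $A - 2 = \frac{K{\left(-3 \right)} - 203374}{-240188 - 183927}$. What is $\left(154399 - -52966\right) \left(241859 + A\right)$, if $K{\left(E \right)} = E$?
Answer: $\frac{4254179296570416}{84823} \approx 5.0154 \cdot 10^{10}$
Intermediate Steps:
$A = \frac{1051607}{424115}$ ($A = 2 + \frac{-3 - 203374}{-240188 - 183927} = 2 - \frac{203377}{-424115} = 2 - - \frac{203377}{424115} = 2 + \frac{203377}{424115} = \frac{1051607}{424115} \approx 2.4795$)
$\left(154399 - -52966\right) \left(241859 + A\right) = \left(154399 - -52966\right) \left(241859 + \frac{1051607}{424115}\right) = \left(154399 + \left(-2775 + 55741\right)\right) \frac{102577081392}{424115} = \left(154399 + 52966\right) \frac{102577081392}{424115} = 207365 \cdot \frac{102577081392}{424115} = \frac{4254179296570416}{84823}$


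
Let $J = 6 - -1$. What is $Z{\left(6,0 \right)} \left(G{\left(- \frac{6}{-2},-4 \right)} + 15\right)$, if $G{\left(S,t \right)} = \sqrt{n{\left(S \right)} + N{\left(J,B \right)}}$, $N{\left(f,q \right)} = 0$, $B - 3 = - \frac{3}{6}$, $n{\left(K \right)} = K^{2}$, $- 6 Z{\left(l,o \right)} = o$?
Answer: $0$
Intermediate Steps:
$J = 7$ ($J = 6 + 1 = 7$)
$Z{\left(l,o \right)} = - \frac{o}{6}$
$B = \frac{5}{2}$ ($B = 3 - \frac{3}{6} = 3 - \frac{1}{2} = \frac{5}{2} \approx 2.5$)
$G{\left(S,t \right)} = \sqrt{S^{2}}$ ($G{\left(S,t \right)} = \sqrt{S^{2} + 0} = \sqrt{S^{2}}$)
$Z{\left(6,0 \right)} \left(G{\left(- \frac{6}{-2},-4 \right)} + 15\right) = \left(- \frac{1}{6}\right) 0 \left(\sqrt{\left(- \frac{6}{-2}\right)^{2}} + 15\right) = 0 \left(\sqrt{\left(\left(-6\right) \left(- \frac{1}{2}\right)\right)^{2}} + 15\right) = 0 \left(\sqrt{3^{2}} + 15\right) = 0 \left(\sqrt{9} + 15\right) = 0 \left(3 + 15\right) = 0 \cdot 18 = 0$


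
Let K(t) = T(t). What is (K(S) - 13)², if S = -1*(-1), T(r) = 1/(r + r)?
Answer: 625/4 ≈ 156.25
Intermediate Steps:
T(r) = 1/(2*r)
S = 1
K(t) = 1/(2*t)
(K(S) - 13)² = ((½)/1 - 13)² = ((½)*1 - 13)² = (½ - 13)² = (-25/2)² = 625/4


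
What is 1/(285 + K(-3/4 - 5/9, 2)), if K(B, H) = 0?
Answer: 1/285 ≈ 0.0035088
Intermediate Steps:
1/(285 + K(-3/4 - 5/9, 2)) = 1/(285 + 0) = 1/285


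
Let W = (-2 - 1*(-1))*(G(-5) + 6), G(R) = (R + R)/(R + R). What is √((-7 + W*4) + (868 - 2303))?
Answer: 7*I*√30 ≈ 38.341*I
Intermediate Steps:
G(R) = 1 (G(R) = (2*R)/((2*R)) = (2*R)*(1/(2*R)) = 1)
W = -7 (W = (-2 - 1*(-1))*(1 + 6) = (-2 + 1)*7 = -1*7 = -7)
√((-7 + W*4) + (868 - 2303)) = √((-7 - 7*4) + (868 - 2303)) = √((-7 - 28) - 1435) = √(-35 - 1435) = √(-1470) = 7*I*√30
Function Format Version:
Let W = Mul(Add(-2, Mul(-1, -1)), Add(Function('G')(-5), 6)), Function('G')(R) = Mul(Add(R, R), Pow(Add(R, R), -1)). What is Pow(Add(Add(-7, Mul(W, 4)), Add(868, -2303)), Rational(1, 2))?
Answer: Mul(7, I, Pow(30, Rational(1, 2))) ≈ Mul(38.341, I)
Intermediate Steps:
Function('G')(R) = 1 (Function('G')(R) = Mul(Mul(2, R), Pow(Mul(2, R), -1)) = Mul(Mul(2, R), Mul(Rational(1, 2), Pow(R, -1))) = 1)
W = -7 (W = Mul(Add(-2, Mul(-1, -1)), Add(1, 6)) = Mul(Add(-2, 1), 7) = Mul(-1, 7) = -7)
Pow(Add(Add(-7, Mul(W, 4)), Add(868, -2303)), Rational(1, 2)) = Pow(Add(Add(-7, Mul(-7, 4)), Add(868, -2303)), Rational(1, 2)) = Pow(Add(Add(-7, -28), -1435), Rational(1, 2)) = Pow(Add(-35, -1435), Rational(1, 2)) = Pow(-1470, Rational(1, 2)) = Mul(7, I, Pow(30, Rational(1, 2)))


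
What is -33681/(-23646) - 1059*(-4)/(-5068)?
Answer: 839653/1426642 ≈ 0.58855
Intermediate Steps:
-33681/(-23646) - 1059*(-4)/(-5068) = -33681*(-1/23646) + 4236*(-1/5068) = 11227/7882 - 1059/1267 = 839653/1426642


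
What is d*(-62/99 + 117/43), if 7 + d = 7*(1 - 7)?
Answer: -436933/4257 ≈ -102.64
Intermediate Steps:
d = -49 (d = -7 + 7*(1 - 7) = -7 + 7*(-6) = -7 - 42 = -49)
d*(-62/99 + 117/43) = -49*(-62/99 + 117/43) = -49*8917/4257 = -436933/4257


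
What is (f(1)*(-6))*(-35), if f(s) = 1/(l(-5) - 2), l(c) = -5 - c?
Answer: -105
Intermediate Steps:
f(s) = -½ (f(s) = 1/((-5 - 1*(-5)) - 2) = 1/((-5 + 5) - 2) = 1/(0 - 2) = 1/(-2) = -½)
(f(1)*(-6))*(-35) = -½*(-6)*(-35) = 3*(-35) = -105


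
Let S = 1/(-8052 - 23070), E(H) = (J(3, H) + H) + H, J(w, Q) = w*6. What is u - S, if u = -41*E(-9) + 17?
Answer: 529075/31122 ≈ 17.000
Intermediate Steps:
J(w, Q) = 6*w
E(H) = 18 + 2*H (E(H) = (6*3 + H) + H = (18 + H) + H = 18 + 2*H)
S = -1/31122 (S = 1/(-31122) = -1/31122 ≈ -3.2132e-5)
u = 17 (u = -41*(18 + 2*(-9)) + 17 = -41*(18 - 18) + 17 = -41*0 + 17 = 0 + 17 = 17)
u - S = 17 - 1*(-1/31122) = 17 + 1/31122 = 529075/31122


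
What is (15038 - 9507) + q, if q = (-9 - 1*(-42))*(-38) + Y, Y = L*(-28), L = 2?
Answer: 4221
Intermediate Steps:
Y = -56 (Y = 2*(-28) = -56)
q = -1310 (q = (-9 - 1*(-42))*(-38) - 56 = (-9 + 42)*(-38) - 56 = 33*(-38) - 56 = -1254 - 56 = -1310)
(15038 - 9507) + q = (15038 - 9507) - 1310 = 5531 - 1310 = 4221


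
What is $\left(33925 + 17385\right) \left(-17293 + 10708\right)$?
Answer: $-337876350$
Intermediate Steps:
$\left(33925 + 17385\right) \left(-17293 + 10708\right) = 51310 \left(-6585\right) = -337876350$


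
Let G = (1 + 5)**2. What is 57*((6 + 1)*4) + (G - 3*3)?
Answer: 1623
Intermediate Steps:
G = 36 (G = 6**2 = 36)
57*((6 + 1)*4) + (G - 3*3) = 57*((6 + 1)*4) + (36 - 3*3) = 57*(7*4) + (36 - 1*9) = 57*28 + (36 - 9) = 1596 + 27 = 1623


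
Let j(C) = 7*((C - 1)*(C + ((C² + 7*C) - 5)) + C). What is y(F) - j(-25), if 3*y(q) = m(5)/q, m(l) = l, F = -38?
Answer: 8734105/114 ≈ 76615.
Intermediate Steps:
y(q) = 5/(3*q) (y(q) = (5/q)/3 = 5/(3*q))
j(C) = 7*C + 7*(-1 + C)*(-5 + C² + 8*C) (j(C) = 7*((-1 + C)*(C + (-5 + C² + 7*C)) + C) = 7*((-1 + C)*(-5 + C² + 8*C) + C) = 7*(C + (-1 + C)*(-5 + C² + 8*C)) = 7*C + 7*(-1 + C)*(-5 + C² + 8*C))
y(F) - j(-25) = (5/3)/(-38) - (35 - 84*(-25) + 7*(-25)³ + 49*(-25)²) = (5/3)*(-1/38) - (35 + 2100 + 7*(-15625) + 49*625) = -5/114 - (35 + 2100 - 109375 + 30625) = -5/114 - 1*(-76615) = -5/114 + 76615 = 8734105/114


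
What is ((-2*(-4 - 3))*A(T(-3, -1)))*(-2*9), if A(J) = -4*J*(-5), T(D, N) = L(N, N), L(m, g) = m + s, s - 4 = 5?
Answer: -40320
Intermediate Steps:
s = 9 (s = 4 + 5 = 9)
L(m, g) = 9 + m (L(m, g) = m + 9 = 9 + m)
T(D, N) = 9 + N
A(J) = 20*J
((-2*(-4 - 3))*A(T(-3, -1)))*(-2*9) = ((-2*(-4 - 3))*(20*(9 - 1)))*(-2*9) = ((-2*(-7))*(20*8))*(-18) = (14*160)*(-18) = 2240*(-18) = -40320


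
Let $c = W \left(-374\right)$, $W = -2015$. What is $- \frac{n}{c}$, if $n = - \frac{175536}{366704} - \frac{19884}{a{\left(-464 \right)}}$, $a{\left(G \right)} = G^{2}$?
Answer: $\frac{704433453}{929647460044160} \approx 7.5774 \cdot 10^{-7}$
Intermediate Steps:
$c = 753610$ ($c = \left(-2015\right) \left(-374\right) = 753610$)
$n = - \frac{704433453}{1233592256}$ ($n = - \frac{175536}{366704} - \frac{19884}{\left(-464\right)^{2}} = \left(-175536\right) \frac{1}{366704} - \frac{19884}{215296} = - \frac{10971}{22919} - \frac{4971}{53824} = - \frac{704433453}{1233592256} \approx -0.57104$)
$- \frac{n}{c} = - \frac{-704433453}{1233592256 \cdot 753610} = \left(-1\right) \left(- \frac{704433453}{929647460044160}\right) = \frac{704433453}{929647460044160}$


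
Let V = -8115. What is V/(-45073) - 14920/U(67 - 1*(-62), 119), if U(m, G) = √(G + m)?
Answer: 8115/45073 - 3730*√62/31 ≈ -947.24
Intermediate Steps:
V/(-45073) - 14920/U(67 - 1*(-62), 119) = -8115/(-45073) - 14920/√(119 + (67 - 1*(-62))) = -8115*(-1/45073) - 14920/√(119 + (67 + 62)) = 8115/45073 - 14920/√(119 + 129) = 8115/45073 - 14920*√62/124 = 8115/45073 - 3730*√62/31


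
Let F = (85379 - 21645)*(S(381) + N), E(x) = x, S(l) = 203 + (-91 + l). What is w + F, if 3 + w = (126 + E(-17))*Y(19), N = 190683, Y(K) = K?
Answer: 12184413252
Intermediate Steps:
S(l) = 112 + l
w = 2068 (w = -3 + (126 - 17)*19 = -3 + 109*19 = -3 + 2071 = 2068)
F = 12184411184 (F = (85379 - 21645)*((112 + 381) + 190683) = 63734*(493 + 190683) = 63734*191176 = 12184411184)
w + F = 2068 + 12184411184 = 12184413252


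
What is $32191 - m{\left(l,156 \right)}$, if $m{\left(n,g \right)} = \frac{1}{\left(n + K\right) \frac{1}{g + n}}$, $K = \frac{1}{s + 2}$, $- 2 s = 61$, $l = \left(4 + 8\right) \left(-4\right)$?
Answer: $\frac{44072557}{1369} \approx 32193.0$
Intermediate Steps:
$l = -48$ ($l = 12 \left(-4\right) = -48$)
$s = - \frac{61}{2}$ ($s = \left(- \frac{1}{2}\right) 61 = - \frac{61}{2} \approx -30.5$)
$K = - \frac{2}{57}$ ($K = \frac{1}{- \frac{61}{2} + 2} = \frac{1}{- \frac{57}{2}} = - \frac{2}{57} \approx -0.035088$)
$m{\left(n,g \right)} = \frac{g + n}{- \frac{2}{57} + n}$ ($m{\left(n,g \right)} = \frac{1}{\left(n - \frac{2}{57}\right) \frac{1}{g + n}} = \frac{1}{\left(- \frac{2}{57} + n\right) \frac{1}{g + n}} = \frac{1}{\frac{1}{g + n} \left(- \frac{2}{57} + n\right)} = \frac{g + n}{- \frac{2}{57} + n}$)
$32191 - m{\left(l,156 \right)} = 32191 - \frac{57 \left(156 - 48\right)}{-2 + 57 \left(-48\right)} = 32191 - 57 \frac{1}{-2 - 2736} \cdot 108 = 32191 - 57 \frac{1}{-2738} \cdot 108 = 32191 - 57 \left(- \frac{1}{2738}\right) 108 = 32191 - - \frac{3078}{1369} = 32191 + \frac{3078}{1369} = \frac{44072557}{1369}$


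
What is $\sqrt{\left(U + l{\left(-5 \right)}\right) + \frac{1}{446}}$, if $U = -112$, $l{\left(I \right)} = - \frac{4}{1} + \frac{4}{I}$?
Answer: $\frac{i \sqrt{580823570}}{2230} \approx 10.807 i$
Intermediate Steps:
$l{\left(I \right)} = -4 + \frac{4}{I}$ ($l{\left(I \right)} = \left(-4\right) 1 + \frac{4}{I} = -4 + \frac{4}{I}$)
$\sqrt{\left(U + l{\left(-5 \right)}\right) + \frac{1}{446}} = \sqrt{\left(-112 - \left(4 - \frac{4}{-5}\right)\right) + \frac{1}{446}} = \sqrt{\left(-112 + \left(-4 + 4 \left(- \frac{1}{5}\right)\right)\right) + \frac{1}{446}} = \sqrt{\left(-112 - \frac{24}{5}\right) + \frac{1}{446}} = \sqrt{- \frac{584}{5} + \frac{1}{446}} = \sqrt{- \frac{260459}{2230}} = \frac{i \sqrt{580823570}}{2230}$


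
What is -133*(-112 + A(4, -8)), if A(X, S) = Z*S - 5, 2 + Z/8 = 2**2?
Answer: 32585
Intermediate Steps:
Z = 16 (Z = -16 + 8*2**2 = -16 + 8*4 = -16 + 32 = 16)
A(X, S) = -5 + 16*S (A(X, S) = 16*S - 5 = -5 + 16*S)
-133*(-112 + A(4, -8)) = -133*(-112 + (-5 + 16*(-8))) = -133*(-112 + (-5 - 128)) = -133*(-112 - 133) = -133*(-245) = 32585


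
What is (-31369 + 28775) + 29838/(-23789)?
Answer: -61738504/23789 ≈ -2595.3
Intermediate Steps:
(-31369 + 28775) + 29838/(-23789) = -2594 + 29838*(-1/23789) = -2594 - 29838/23789 = -61738504/23789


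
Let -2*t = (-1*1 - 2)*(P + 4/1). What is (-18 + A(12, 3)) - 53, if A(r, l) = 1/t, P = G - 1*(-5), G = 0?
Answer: -1915/27 ≈ -70.926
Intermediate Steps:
P = 5 (P = 0 - 1*(-5) = 0 + 5 = 5)
t = 27/2 (t = -(-1*1 - 2)*(5 + 4/1)/2 = -(-1 - 2)*(5 + 4*1)/2 = -(-3)*(5 + 4)/2 = -(-3)*9/2 = -1/2*(-27) = 27/2 ≈ 13.500)
A(r, l) = 2/27 (A(r, l) = 1/(27/2) = 2/27)
(-18 + A(12, 3)) - 53 = (-18 + 2/27) - 53 = -484/27 - 53 = -1915/27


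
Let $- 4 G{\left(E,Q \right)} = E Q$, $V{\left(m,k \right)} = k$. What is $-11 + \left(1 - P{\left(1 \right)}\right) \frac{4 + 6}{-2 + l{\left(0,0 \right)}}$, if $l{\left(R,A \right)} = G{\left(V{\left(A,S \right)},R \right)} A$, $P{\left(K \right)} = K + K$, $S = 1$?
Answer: $-6$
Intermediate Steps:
$P{\left(K \right)} = 2 K$
$G{\left(E,Q \right)} = - \frac{E Q}{4}$
$l{\left(R,A \right)} = - \frac{A R}{4}$ ($l{\left(R,A \right)} = \left(- \frac{1}{4}\right) 1 R A = - \frac{R}{4} A = - \frac{A R}{4}$)
$-11 + \left(1 - P{\left(1 \right)}\right) \frac{4 + 6}{-2 + l{\left(0,0 \right)}} = -11 + \left(1 - 2 \cdot 1\right) \frac{4 + 6}{-2 - 0 \cdot 0} = -11 + \left(1 - 2\right) \frac{10}{-2 + 0} = -11 + \left(1 - 2\right) \frac{10}{-2} = -11 - 10 \left(- \frac{1}{2}\right) = -11 - -5 = -11 + 5 = -6$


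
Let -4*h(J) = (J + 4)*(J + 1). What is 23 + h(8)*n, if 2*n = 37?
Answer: -953/2 ≈ -476.50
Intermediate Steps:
n = 37/2 (n = (1/2)*37 = 37/2 ≈ 18.500)
h(J) = -(1 + J)*(4 + J)/4 (h(J) = -(J + 4)*(J + 1)/4 = -(4 + J)*(1 + J)/4 = -(1 + J)*(4 + J)/4)
23 + h(8)*n = 23 + (-1 - 5/4*8 - 1/4*8**2)*(37/2) = 23 + (-1 - 10 - 1/4*64)*(37/2) = 23 + (-1 - 10 - 16)*(37/2) = 23 - 27*37/2 = 23 - 999/2 = -953/2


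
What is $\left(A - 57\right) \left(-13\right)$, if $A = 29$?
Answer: $364$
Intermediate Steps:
$\left(A - 57\right) \left(-13\right) = \left(29 - 57\right) \left(-13\right) = \left(-28\right) \left(-13\right) = 364$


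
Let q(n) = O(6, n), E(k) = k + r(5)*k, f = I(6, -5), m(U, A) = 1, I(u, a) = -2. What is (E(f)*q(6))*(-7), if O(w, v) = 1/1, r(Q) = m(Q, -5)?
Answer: 28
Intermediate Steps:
r(Q) = 1
f = -2
E(k) = 2*k (E(k) = k + 1*k = k + k = 2*k)
O(w, v) = 1
q(n) = 1
(E(f)*q(6))*(-7) = ((2*(-2))*1)*(-7) = -4*1*(-7) = -4*(-7) = 28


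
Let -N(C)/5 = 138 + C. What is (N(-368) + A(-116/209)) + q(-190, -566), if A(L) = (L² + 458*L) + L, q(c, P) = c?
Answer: 30819220/43681 ≈ 705.55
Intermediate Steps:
A(L) = L² + 459*L
N(C) = -690 - 5*C (N(C) = -5*(138 + C) = -690 - 5*C)
(N(-368) + A(-116/209)) + q(-190, -566) = ((-690 - 5*(-368)) + (-116/209)*(459 - 116/209)) - 190 = ((-690 + 1840) + (-116*1/209)*(459 - 116*1/209)) - 190 = (1150 - 116*(459 - 116/209)/209) - 190 = (1150 - 116/209*95815/209) - 190 = (1150 - 11114540/43681) - 190 = 39118610/43681 - 190 = 30819220/43681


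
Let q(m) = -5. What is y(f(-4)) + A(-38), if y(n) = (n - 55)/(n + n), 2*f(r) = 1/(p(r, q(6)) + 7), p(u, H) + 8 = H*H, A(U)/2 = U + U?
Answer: -2943/2 ≈ -1471.5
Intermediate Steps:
A(U) = 4*U (A(U) = 2*(U + U) = 2*(2*U) = 4*U)
p(u, H) = -8 + H² (p(u, H) = -8 + H*H = -8 + H²)
f(r) = 1/48 (f(r) = 1/(2*((-8 + (-5)²) + 7)) = 1/(2*((-8 + 25) + 7)) = 1/(2*(17 + 7)) = (½)/24 = (½)*(1/24) = 1/48)
y(n) = (-55 + n)/(2*n) (y(n) = (-55 + n)/((2*n)) = (-55 + n)*(1/(2*n)) = (-55 + n)/(2*n))
y(f(-4)) + A(-38) = (-55 + 1/48)/(2*(1/48)) + 4*(-38) = (½)*48*(-2639/48) - 152 = -2639/2 - 152 = -2943/2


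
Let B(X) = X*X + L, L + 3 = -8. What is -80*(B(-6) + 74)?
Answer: -7920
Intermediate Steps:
L = -11 (L = -3 - 8 = -11)
B(X) = -11 + X² (B(X) = X*X - 11 = X² - 11 = -11 + X²)
-80*(B(-6) + 74) = -80*((-11 + (-6)²) + 74) = -80*((-11 + 36) + 74) = -80*(25 + 74) = -80*99 = -7920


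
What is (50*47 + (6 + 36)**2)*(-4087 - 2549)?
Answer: -27300504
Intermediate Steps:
(50*47 + (6 + 36)**2)*(-4087 - 2549) = (2350 + 42**2)*(-6636) = (2350 + 1764)*(-6636) = 4114*(-6636) = -27300504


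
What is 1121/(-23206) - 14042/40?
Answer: -81475873/232060 ≈ -351.10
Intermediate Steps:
1121/(-23206) - 14042/40 = 1121*(-1/23206) - 14042*1/40 = -1121/23206 - 7021/20 = -81475873/232060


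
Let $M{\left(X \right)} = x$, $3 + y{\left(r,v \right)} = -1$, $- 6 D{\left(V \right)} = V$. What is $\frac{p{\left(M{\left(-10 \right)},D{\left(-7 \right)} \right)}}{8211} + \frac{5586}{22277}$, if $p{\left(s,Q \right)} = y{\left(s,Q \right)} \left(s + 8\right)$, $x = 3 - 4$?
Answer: $\frac{6463270}{26130921} \approx 0.24734$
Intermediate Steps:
$D{\left(V \right)} = - \frac{V}{6}$
$y{\left(r,v \right)} = -4$ ($y{\left(r,v \right)} = -3 - 1 = -4$)
$x = -1$ ($x = 3 - 4 = -1$)
$M{\left(X \right)} = -1$
$p{\left(s,Q \right)} = -32 - 4 s$ ($p{\left(s,Q \right)} = - 4 \left(s + 8\right) = - 4 \left(8 + s\right) = -32 - 4 s$)
$\frac{p{\left(M{\left(-10 \right)},D{\left(-7 \right)} \right)}}{8211} + \frac{5586}{22277} = \frac{-32 - -4}{8211} + \frac{5586}{22277} = \left(-32 + 4\right) \frac{1}{8211} + 5586 \cdot \frac{1}{22277} = \left(-28\right) \frac{1}{8211} + \frac{5586}{22277} = - \frac{4}{1173} + \frac{5586}{22277} = \frac{6463270}{26130921}$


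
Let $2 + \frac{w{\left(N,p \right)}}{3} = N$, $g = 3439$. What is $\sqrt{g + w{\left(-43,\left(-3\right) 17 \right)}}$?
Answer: $2 \sqrt{826} \approx 57.48$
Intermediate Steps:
$w{\left(N,p \right)} = -6 + 3 N$
$\sqrt{g + w{\left(-43,\left(-3\right) 17 \right)}} = \sqrt{3439 + \left(-6 + 3 \left(-43\right)\right)} = \sqrt{3439 - 135} = \sqrt{3304} = 2 \sqrt{826}$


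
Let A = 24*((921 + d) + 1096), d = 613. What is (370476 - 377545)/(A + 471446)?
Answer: -7069/534566 ≈ -0.013224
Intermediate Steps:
A = 63120 (A = 24*((921 + 613) + 1096) = 24*(1534 + 1096) = 24*2630 = 63120)
(370476 - 377545)/(A + 471446) = (370476 - 377545)/(63120 + 471446) = -7069/534566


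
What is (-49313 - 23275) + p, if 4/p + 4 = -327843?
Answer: -23797758040/327847 ≈ -72588.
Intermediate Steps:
p = -4/327847 (p = 4/(-4 - 327843) = 4/(-327847) = 4*(-1/327847) = -4/327847 ≈ -1.2201e-5)
(-49313 - 23275) + p = (-49313 - 23275) - 4/327847 = -72588 - 4/327847 = -23797758040/327847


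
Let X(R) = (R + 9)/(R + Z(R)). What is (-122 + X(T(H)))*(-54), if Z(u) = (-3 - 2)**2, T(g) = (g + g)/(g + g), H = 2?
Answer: 85374/13 ≈ 6567.2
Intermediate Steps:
T(g) = 1 (T(g) = (2*g)/((2*g)) = (2*g)*(1/(2*g)) = 1)
Z(u) = 25 (Z(u) = (-5)**2 = 25)
X(R) = (9 + R)/(25 + R) (X(R) = (R + 9)/(R + 25) = (9 + R)/(25 + R))
(-122 + X(T(H)))*(-54) = (-122 + (9 + 1)/(25 + 1))*(-54) = (-122 + 10/26)*(-54) = (-122 + (1/26)*10)*(-54) = (-122 + 5/13)*(-54) = -1581/13*(-54) = 85374/13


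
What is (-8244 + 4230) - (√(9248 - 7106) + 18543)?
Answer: -22557 - 3*√238 ≈ -22603.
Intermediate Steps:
(-8244 + 4230) - (√(9248 - 7106) + 18543) = -4014 - (√2142 + 18543) = -4014 - (3*√238 + 18543) = -4014 - (18543 + 3*√238) = -4014 + (-18543 - 3*√238) = -22557 - 3*√238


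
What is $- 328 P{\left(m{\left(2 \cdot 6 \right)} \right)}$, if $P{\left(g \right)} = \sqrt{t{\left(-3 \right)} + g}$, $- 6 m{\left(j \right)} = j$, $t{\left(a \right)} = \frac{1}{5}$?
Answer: $- \frac{984 i \sqrt{5}}{5} \approx - 440.06 i$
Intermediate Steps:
$t{\left(a \right)} = \frac{1}{5}$
$m{\left(j \right)} = - \frac{j}{6}$
$P{\left(g \right)} = \sqrt{\frac{1}{5} + g}$
$- 328 P{\left(m{\left(2 \cdot 6 \right)} \right)} = - 328 \frac{\sqrt{5 + 25 \left(- \frac{2 \cdot 6}{6}\right)}}{5} = - 328 \frac{\sqrt{5 + 25 \left(\left(- \frac{1}{6}\right) 12\right)}}{5} = - 328 \frac{\sqrt{5 + 25 \left(-2\right)}}{5} = - 328 \frac{\sqrt{5 - 50}}{5} = - 328 \frac{\sqrt{-45}}{5} = - 328 \frac{3 i \sqrt{5}}{5} = - \frac{984 i \sqrt{5}}{5}$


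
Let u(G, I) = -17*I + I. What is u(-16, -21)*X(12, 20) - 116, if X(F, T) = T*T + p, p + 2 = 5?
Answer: 135292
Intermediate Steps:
p = 3 (p = -2 + 5 = 3)
X(F, T) = 3 + T² (X(F, T) = T*T + 3 = T² + 3 = 3 + T²)
u(G, I) = -16*I
u(-16, -21)*X(12, 20) - 116 = (-16*(-21))*(3 + 20²) - 116 = 336*(3 + 400) - 116 = 336*403 - 116 = 135408 - 116 = 135292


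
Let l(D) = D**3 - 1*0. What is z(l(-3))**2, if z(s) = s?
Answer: 729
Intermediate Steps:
l(D) = D**3 (l(D) = D**3 + 0 = D**3)
z(l(-3))**2 = ((-3)**3)**2 = (-27)**2 = 729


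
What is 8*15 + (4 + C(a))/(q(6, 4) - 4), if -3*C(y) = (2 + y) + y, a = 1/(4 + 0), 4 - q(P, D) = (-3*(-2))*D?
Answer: 17261/144 ≈ 119.87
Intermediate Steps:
q(P, D) = 4 - 6*D (q(P, D) = 4 - (-3*(-2))*D = 4 - 6*D)
a = ¼ (a = 1/4 = ¼ ≈ 0.25000)
C(y) = -⅔ - 2*y/3 (C(y) = -((2 + y) + y)/3 = -(2 + 2*y)/3 = -⅔ - 2*y/3)
8*15 + (4 + C(a))/(q(6, 4) - 4) = 8*15 + (4 + (-⅔ - ⅔*¼))/((4 - 6*4) - 4) = 120 + (4 + (-⅔ - ⅙))/((4 - 24) - 4) = 120 + (4 - ⅚)/(-20 - 4) = 120 + (19/6)/(-24) = 120 + (19/6)*(-1/24) = 120 - 19/144 = 17261/144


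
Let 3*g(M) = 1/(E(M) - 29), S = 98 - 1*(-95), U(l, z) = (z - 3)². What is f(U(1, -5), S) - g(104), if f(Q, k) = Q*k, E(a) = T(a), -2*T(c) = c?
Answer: 3001537/243 ≈ 12352.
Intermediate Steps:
T(c) = -c/2
U(l, z) = (-3 + z)²
S = 193 (S = 98 + 95 = 193)
E(a) = -a/2
g(M) = 1/(3*(-29 - M/2)) (g(M) = 1/(3*(-M/2 - 29)) = 1/(3*(-29 - M/2)))
f(U(1, -5), S) - g(104) = (-3 - 5)²*193 - (-2)/(174 + 3*104) = (-8)²*193 - (-2)/(174 + 312) = 64*193 - (-2)/486 = 12352 - (-2)/486 = 12352 - 1*(-1/243) = 12352 + 1/243 = 3001537/243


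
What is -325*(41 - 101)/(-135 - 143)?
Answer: -9750/139 ≈ -70.144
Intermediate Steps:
-325*(41 - 101)/(-135 - 143) = -(-19500)/(-278) = -(-19500)*(-1)/278 = -325*30/139 = -9750/139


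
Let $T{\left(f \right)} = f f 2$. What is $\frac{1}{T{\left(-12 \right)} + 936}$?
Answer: $\frac{1}{1224} \approx 0.00081699$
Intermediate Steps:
$T{\left(f \right)} = 2 f^{2}$ ($T{\left(f \right)} = f^{2} \cdot 2 = 2 f^{2}$)
$\frac{1}{T{\left(-12 \right)} + 936} = \frac{1}{2 \left(-12\right)^{2} + 936} = \frac{1}{2 \cdot 144 + 936} = \frac{1}{288 + 936} = \frac{1}{1224}$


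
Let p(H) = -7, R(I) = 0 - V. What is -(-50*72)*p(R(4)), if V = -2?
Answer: -25200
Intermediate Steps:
R(I) = 2 (R(I) = 0 - 1*(-2) = 0 + 2 = 2)
-(-50*72)*p(R(4)) = -(-50*72)*(-7) = -(-3600)*(-7) = -1*25200 = -25200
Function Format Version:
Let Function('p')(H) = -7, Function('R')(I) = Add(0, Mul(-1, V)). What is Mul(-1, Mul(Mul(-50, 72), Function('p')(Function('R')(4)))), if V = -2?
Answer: -25200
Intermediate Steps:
Function('R')(I) = 2 (Function('R')(I) = Add(0, Mul(-1, -2)) = Add(0, 2) = 2)
Mul(-1, Mul(Mul(-50, 72), Function('p')(Function('R')(4)))) = Mul(-1, Mul(Mul(-50, 72), -7)) = Mul(-1, Mul(-3600, -7)) = Mul(-1, 25200) = -25200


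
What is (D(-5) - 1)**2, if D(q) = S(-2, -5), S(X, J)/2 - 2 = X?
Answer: 1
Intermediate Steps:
S(X, J) = 4 + 2*X
D(q) = 0 (D(q) = 4 + 2*(-2) = 4 - 4 = 0)
(D(-5) - 1)**2 = (0 - 1)**2 = (-1)**2 = 1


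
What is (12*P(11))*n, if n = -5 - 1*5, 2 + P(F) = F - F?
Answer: 240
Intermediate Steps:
P(F) = -2 (P(F) = -2 + (F - F) = -2 + 0 = -2)
n = -10 (n = -5 - 5 = -10)
(12*P(11))*n = (12*(-2))*(-10) = -24*(-10) = 240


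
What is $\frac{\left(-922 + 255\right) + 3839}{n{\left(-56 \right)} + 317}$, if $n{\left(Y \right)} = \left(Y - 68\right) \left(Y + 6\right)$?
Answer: $\frac{3172}{6517} \approx 0.48673$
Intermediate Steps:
$n{\left(Y \right)} = \left(-68 + Y\right) \left(6 + Y\right)$
$\frac{\left(-922 + 255\right) + 3839}{n{\left(-56 \right)} + 317} = \frac{\left(-922 + 255\right) + 3839}{\left(-408 + \left(-56\right)^{2} - -3472\right) + 317} = \frac{-667 + 3839}{\left(-408 + 3136 + 3472\right) + 317} = \frac{3172}{6200 + 317} = \frac{3172}{6517}$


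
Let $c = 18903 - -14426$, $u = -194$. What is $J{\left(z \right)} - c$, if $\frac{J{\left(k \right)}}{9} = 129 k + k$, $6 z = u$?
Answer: $-71159$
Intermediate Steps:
$z = - \frac{97}{3}$ ($z = \frac{1}{6} \left(-194\right) = - \frac{97}{3} \approx -32.333$)
$J{\left(k \right)} = 1170 k$ ($J{\left(k \right)} = 9 \left(129 k + k\right) = 9 \cdot 130 k = 1170 k$)
$c = 33329$ ($c = 18903 + 14426 = 33329$)
$J{\left(z \right)} - c = 1170 \left(- \frac{97}{3}\right) - 33329 = -37830 - 33329 = -71159$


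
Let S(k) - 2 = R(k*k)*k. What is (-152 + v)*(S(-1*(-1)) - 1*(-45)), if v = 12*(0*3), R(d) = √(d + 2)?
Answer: -7144 - 152*√3 ≈ -7407.3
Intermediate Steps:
R(d) = √(2 + d)
S(k) = 2 + k*√(2 + k²) (S(k) = 2 + √(2 + k*k)*k = 2 + √(2 + k²)*k = 2 + k*√(2 + k²))
v = 0 (v = 12*0 = 0)
(-152 + v)*(S(-1*(-1)) - 1*(-45)) = (-152 + 0)*((2 + (-1*(-1))*√(2 + (-1*(-1))²)) - 1*(-45)) = -152*((2 + 1*√(2 + 1²)) + 45) = -152*((2 + 1*√(2 + 1)) + 45) = -152*((2 + 1*√3) + 45) = -152*((2 + √3) + 45) = -152*(47 + √3) = -7144 - 152*√3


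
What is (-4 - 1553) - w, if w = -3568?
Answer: 2011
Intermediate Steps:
(-4 - 1553) - w = (-4 - 1553) - 1*(-3568) = -1557 + 3568 = 2011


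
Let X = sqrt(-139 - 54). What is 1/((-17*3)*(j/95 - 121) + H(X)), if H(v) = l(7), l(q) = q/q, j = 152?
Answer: 5/30452 ≈ 0.00016419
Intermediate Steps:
l(q) = 1
X = I*sqrt(193) (X = sqrt(-193) = I*sqrt(193) ≈ 13.892*I)
H(v) = 1
1/((-17*3)*(j/95 - 121) + H(X)) = 1/((-17*3)*(152/95 - 121) + 1) = 1/(-51*(152*(1/95) - 121) + 1) = 1/(-51*(8/5 - 121) + 1) = 1/(-51*(-597/5) + 1) = 1/(30447/5 + 1) = 1/(30452/5) = 5/30452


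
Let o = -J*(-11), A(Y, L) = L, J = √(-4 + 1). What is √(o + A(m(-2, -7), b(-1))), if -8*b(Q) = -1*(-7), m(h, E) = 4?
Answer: √(-14 + 176*I*√3)/4 ≈ 3.0164 + 3.1581*I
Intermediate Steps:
b(Q) = -7/8 (b(Q) = -(-1)*(-7)/8 = -⅛*7 = -7/8)
J = I*√3 (J = √(-3) = I*√3 ≈ 1.732*I)
o = 11*I*√3 (o = -I*√3*(-11) = 11*I*√3 ≈ 19.053*I)
√(o + A(m(-2, -7), b(-1))) = √(11*I*√3 - 7/8) = √(-7/8 + 11*I*√3)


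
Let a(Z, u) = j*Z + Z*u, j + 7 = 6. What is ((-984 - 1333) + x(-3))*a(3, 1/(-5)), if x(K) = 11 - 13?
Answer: 41742/5 ≈ 8348.4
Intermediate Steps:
j = -1 (j = -7 + 6 = -1)
a(Z, u) = -Z + Z*u
x(K) = -2
((-984 - 1333) + x(-3))*a(3, 1/(-5)) = ((-984 - 1333) - 2)*(3*(-1 + 1/(-5))) = (-2317 - 2)*(3*(-1 - ⅕)) = -6957*(-6)/5 = -2319*(-18/5) = 41742/5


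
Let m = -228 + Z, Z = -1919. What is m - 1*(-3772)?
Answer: 1625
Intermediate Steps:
m = -2147 (m = -228 - 1919 = -2147)
m - 1*(-3772) = -2147 - 1*(-3772) = -2147 + 3772 = 1625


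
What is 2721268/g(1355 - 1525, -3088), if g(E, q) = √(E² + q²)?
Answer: 1360634*√2391161/2391161 ≈ 879.91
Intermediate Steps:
2721268/g(1355 - 1525, -3088) = 2721268/(√((1355 - 1525)² + (-3088)²)) = 2721268/(√((-170)² + 9535744)) = 2721268/(√(28900 + 9535744)) = 2721268/(√9564644) = 2721268/((2*√2391161)) = 2721268*(√2391161/4782322) = 1360634*√2391161/2391161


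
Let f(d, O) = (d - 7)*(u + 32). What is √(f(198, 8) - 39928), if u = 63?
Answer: I*√21783 ≈ 147.59*I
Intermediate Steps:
f(d, O) = -665 + 95*d (f(d, O) = (d - 7)*(63 + 32) = (-7 + d)*95 = -665 + 95*d)
√(f(198, 8) - 39928) = √((-665 + 95*198) - 39928) = √((-665 + 18810) - 39928) = √(18145 - 39928) = √(-21783) = I*√21783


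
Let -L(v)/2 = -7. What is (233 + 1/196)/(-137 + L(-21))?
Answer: -15223/8036 ≈ -1.8944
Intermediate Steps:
L(v) = 14 (L(v) = -2*(-7) = 14)
(233 + 1/196)/(-137 + L(-21)) = (233 + 1/196)/(-137 + 14) = (233 + 1/196)/(-123) = (45669/196)*(-1/123) = -15223/8036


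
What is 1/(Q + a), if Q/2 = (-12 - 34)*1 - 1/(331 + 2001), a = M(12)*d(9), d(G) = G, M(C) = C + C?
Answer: 1166/144583 ≈ 0.0080646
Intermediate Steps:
M(C) = 2*C
a = 216 (a = (2*12)*9 = 24*9 = 216)
Q = -107273/1166 (Q = 2*((-12 - 34)*1 - 1/(331 + 2001)) = 2*(-46*1 - 1/2332) = 2*(-46 - 1*1/2332) = 2*(-46 - 1/2332) = 2*(-107273/2332) = -107273/1166 ≈ -92.001)
1/(Q + a) = 1/(-107273/1166 + 216) = 1/(144583/1166) = 1166/144583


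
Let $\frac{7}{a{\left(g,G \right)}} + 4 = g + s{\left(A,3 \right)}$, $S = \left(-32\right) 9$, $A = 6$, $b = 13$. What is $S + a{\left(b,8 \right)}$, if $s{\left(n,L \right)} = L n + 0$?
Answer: $- \frac{7769}{27} \approx -287.74$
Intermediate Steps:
$S = -288$
$s{\left(n,L \right)} = L n$
$a{\left(g,G \right)} = \frac{7}{14 + g}$ ($a{\left(g,G \right)} = \frac{7}{-4 + \left(g + 3 \cdot 6\right)} = \frac{7}{-4 + \left(g + 18\right)} = \frac{7}{-4 + \left(18 + g\right)} = \frac{7}{14 + g}$)
$S + a{\left(b,8 \right)} = -288 + \frac{7}{14 + 13} = -288 + \frac{7}{27} = - \frac{7769}{27}$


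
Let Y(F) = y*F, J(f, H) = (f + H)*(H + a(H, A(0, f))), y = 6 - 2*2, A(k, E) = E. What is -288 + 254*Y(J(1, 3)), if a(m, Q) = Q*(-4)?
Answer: -2320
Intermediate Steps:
a(m, Q) = -4*Q
y = 2 (y = 6 - 4 = 2)
J(f, H) = (H + f)*(H - 4*f) (J(f, H) = (f + H)*(H - 4*f) = (H + f)*(H - 4*f))
Y(F) = 2*F
-288 + 254*Y(J(1, 3)) = -288 + 254*(2*(3² - 4*1² - 3*3*1)) = -288 + 254*(2*(9 - 4*1 - 9)) = -288 + 254*(2*(9 - 4 - 9)) = -288 + 254*(2*(-4)) = -288 + 254*(-8) = -288 - 2032 = -2320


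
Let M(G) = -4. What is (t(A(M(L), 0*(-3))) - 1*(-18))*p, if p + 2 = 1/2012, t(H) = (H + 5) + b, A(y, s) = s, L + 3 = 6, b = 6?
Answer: -116667/2012 ≈ -57.986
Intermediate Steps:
L = 3 (L = -3 + 6 = 3)
t(H) = 11 + H (t(H) = (H + 5) + 6 = (5 + H) + 6 = 11 + H)
p = -4023/2012 (p = -2 + 1/2012 = -4023/2012 ≈ -1.9995)
(t(A(M(L), 0*(-3))) - 1*(-18))*p = ((11 + 0*(-3)) - 1*(-18))*(-4023/2012) = ((11 + 0) + 18)*(-4023/2012) = (11 + 18)*(-4023/2012) = 29*(-4023/2012) = -116667/2012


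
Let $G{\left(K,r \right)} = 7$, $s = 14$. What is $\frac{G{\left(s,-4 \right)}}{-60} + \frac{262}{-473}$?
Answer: $- \frac{19031}{28380} \approx -0.67058$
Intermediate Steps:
$\frac{G{\left(s,-4 \right)}}{-60} + \frac{262}{-473} = \frac{7}{-60} + \frac{262}{-473} = 7 \left(- \frac{1}{60}\right) + 262 \left(- \frac{1}{473}\right) = - \frac{7}{60} - \frac{262}{473} = - \frac{19031}{28380}$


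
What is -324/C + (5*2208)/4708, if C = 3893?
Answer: 10363332/4582061 ≈ 2.2617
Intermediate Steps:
-324/C + (5*2208)/4708 = -324/3893 + (5*2208)/4708 = -324*1/3893 + 11040*(1/4708) = -324/3893 + 2760/1177 = 10363332/4582061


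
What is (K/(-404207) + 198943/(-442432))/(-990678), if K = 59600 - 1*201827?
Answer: 17488377137/177167019837305472 ≈ 9.8711e-8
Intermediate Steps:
K = -142227 (K = 59600 - 201827 = -142227)
(K/(-404207) + 198943/(-442432))/(-990678) = (-142227/(-404207) + 198943/(-442432))/(-990678) = (-142227*(-1/404207) + 198943*(-1/442432))*(-1/990678) = (142227/404207 - 198943/442432)*(-1/990678) = -17488377137/178834111424*(-1/990678) = 17488377137/177167019837305472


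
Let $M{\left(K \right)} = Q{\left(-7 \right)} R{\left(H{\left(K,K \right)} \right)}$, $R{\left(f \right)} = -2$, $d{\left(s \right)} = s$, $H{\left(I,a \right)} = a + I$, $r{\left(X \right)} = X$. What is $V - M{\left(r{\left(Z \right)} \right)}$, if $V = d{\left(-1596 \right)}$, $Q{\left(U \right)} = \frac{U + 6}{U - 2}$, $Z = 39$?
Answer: $- \frac{14362}{9} \approx -1595.8$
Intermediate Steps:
$H{\left(I,a \right)} = I + a$
$Q{\left(U \right)} = \frac{6 + U}{-2 + U}$
$V = -1596$
$M{\left(K \right)} = - \frac{2}{9}$ ($M{\left(K \right)} = \frac{6 - 7}{-2 - 7} \left(-2\right) = \frac{1}{-9} \left(-1\right) \left(-2\right) = \left(- \frac{1}{9}\right) \left(-1\right) \left(-2\right) = \frac{1}{9} \left(-2\right) = - \frac{2}{9}$)
$V - M{\left(r{\left(Z \right)} \right)} = -1596 - - \frac{2}{9} = -1596 + \frac{2}{9} = - \frac{14362}{9}$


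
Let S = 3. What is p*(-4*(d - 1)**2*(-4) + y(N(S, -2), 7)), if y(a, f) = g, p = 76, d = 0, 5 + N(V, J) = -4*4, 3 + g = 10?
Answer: 1748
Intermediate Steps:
g = 7 (g = -3 + 10 = 7)
N(V, J) = -21 (N(V, J) = -5 - 4*4 = -5 - 16 = -21)
y(a, f) = 7
p*(-4*(d - 1)**2*(-4) + y(N(S, -2), 7)) = 76*(-4*(0 - 1)**2*(-4) + 7) = 76*(-4*(-1)**2*(-4) + 7) = 76*(-4*1*(-4) + 7) = 76*(-4*(-4) + 7) = 76*(16 + 7) = 76*23 = 1748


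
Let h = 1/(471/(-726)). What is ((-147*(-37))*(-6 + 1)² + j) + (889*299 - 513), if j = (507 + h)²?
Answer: 16188511626/24649 ≈ 6.5676e+5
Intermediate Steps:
h = -242/157 (h = 1/(471*(-1/726)) = 1/(-157/242) = -242/157 ≈ -1.5414)
j = 6297533449/24649 (j = (507 - 242/157)² = (79357/157)² = 6297533449/24649 ≈ 2.5549e+5)
((-147*(-37))*(-6 + 1)² + j) + (889*299 - 513) = ((-147*(-37))*(-6 + 1)² + 6297533449/24649) + (889*299 - 513) = (5439*(-5)² + 6297533449/24649) + (265811 - 513) = (5439*25 + 6297533449/24649) + 265298 = (135975 + 6297533449/24649) + 265298 = 9649181224/24649 + 265298 = 16188511626/24649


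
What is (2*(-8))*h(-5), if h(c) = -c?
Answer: -80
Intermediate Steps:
(2*(-8))*h(-5) = (2*(-8))*(-1*(-5)) = -16*5 = -80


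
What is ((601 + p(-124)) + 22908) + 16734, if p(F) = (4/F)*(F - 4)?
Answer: 1247661/31 ≈ 40247.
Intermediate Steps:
p(F) = 4*(-4 + F)/F (p(F) = (4/F)*(-4 + F) = 4*(-4 + F)/F)
((601 + p(-124)) + 22908) + 16734 = ((601 + (4 - 16/(-124))) + 22908) + 16734 = ((601 + (4 - 16*(-1/124))) + 22908) + 16734 = ((601 + (4 + 4/31)) + 22908) + 16734 = ((601 + 128/31) + 22908) + 16734 = (18759/31 + 22908) + 16734 = 728907/31 + 16734 = 1247661/31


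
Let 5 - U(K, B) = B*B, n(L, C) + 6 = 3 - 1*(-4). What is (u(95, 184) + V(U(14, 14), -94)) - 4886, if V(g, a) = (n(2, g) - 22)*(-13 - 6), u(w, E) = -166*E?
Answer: -35031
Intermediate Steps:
n(L, C) = 1 (n(L, C) = -6 + (3 - 1*(-4)) = -6 + (3 + 4) = -6 + 7 = 1)
U(K, B) = 5 - B² (U(K, B) = 5 - B*B = 5 - B²)
V(g, a) = 399 (V(g, a) = (1 - 22)*(-13 - 6) = -21*(-19) = 399)
(u(95, 184) + V(U(14, 14), -94)) - 4886 = (-166*184 + 399) - 4886 = (-30544 + 399) - 4886 = -30145 - 4886 = -35031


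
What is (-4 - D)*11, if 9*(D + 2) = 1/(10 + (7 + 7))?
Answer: -4763/216 ≈ -22.051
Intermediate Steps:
D = -431/216 (D = -2 + 1/(9*(10 + (7 + 7))) = -2 + 1/(9*(10 + 14)) = -2 + (1/9)/24 = -2 + (1/9)*(1/24) = -2 + 1/216 = -431/216 ≈ -1.9954)
(-4 - D)*11 = (-4 - 1*(-431/216))*11 = (-4 + 431/216)*11 = -433/216*11 = -4763/216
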